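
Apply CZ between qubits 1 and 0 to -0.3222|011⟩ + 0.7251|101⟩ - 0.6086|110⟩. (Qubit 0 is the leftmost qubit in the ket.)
-0.3222|011⟩ + 0.7251|101⟩ + 0.6086|110⟩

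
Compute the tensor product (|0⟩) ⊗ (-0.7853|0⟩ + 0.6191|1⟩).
-0.7853|00⟩ + 0.6191|01⟩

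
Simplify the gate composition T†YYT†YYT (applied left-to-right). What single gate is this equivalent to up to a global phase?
T†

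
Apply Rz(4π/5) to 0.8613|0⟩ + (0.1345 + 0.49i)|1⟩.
(0.2662 - 0.8191i)|0⟩ + (-0.4245 + 0.2793i)|1⟩

Rz(4π/5) = [[e^(−iθ/2), 0], [0, e^(iθ/2)]] with e^(±iθ/2) = cos(θ/2) ± i·sin(θ/2); θ = 4π/5, cos(θ/2) ≈ 0.309017, sin(θ/2) ≈ 0.951057.
With a = amp(|0⟩) = 0.8613 and b = amp(|1⟩) = (0.1345 + 0.49i):
new amp(|0⟩) = (0.309017 - 0.951057i)·a = (0.2662 - 0.8191i)
new amp(|1⟩) = (0.309017 + 0.951057i)·b = (-0.4245 + 0.2793i)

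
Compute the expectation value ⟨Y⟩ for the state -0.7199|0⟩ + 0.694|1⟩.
0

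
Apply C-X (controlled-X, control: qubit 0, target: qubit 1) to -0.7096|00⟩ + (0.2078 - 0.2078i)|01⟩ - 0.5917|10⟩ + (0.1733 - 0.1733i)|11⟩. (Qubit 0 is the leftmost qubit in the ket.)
-0.7096|00⟩ + (0.2078 - 0.2078i)|01⟩ + (0.1733 - 0.1733i)|10⟩ - 0.5917|11⟩

C-X leaves the control-|0⟩ kets |00⟩, |01⟩ unchanged and applies X to qubit 1 on the control-|1⟩ pair (|10⟩, |11⟩).
X = [[0, 1], [1, 0]].
With a = amp(|10⟩) = -0.5917 and b = amp(|11⟩) = (0.1733 - 0.1733i):
new amp(|10⟩) = (1)·b = (0.1733 - 0.1733i)
new amp(|11⟩) = (1)·a = -0.5917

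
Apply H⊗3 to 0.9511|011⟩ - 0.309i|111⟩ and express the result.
(0.3363 - 0.1092i)|000⟩ + (-0.3363 + 0.1092i)|001⟩ + (-0.3363 + 0.1092i)|010⟩ + (0.3363 - 0.1092i)|011⟩ + (0.3363 + 0.1092i)|100⟩ + (-0.3363 - 0.1092i)|101⟩ + (-0.3363 - 0.1092i)|110⟩ + (0.3363 + 0.1092i)|111⟩

H⊗3 gives amp(|y⟩) = (1/2√2) Σ_x (−1)^(x·y) amp(|x⟩), where x·y is the number of positions in which both x and y have a 1.
|000⟩: (0.9511 - 0.309i)/(2√2) = (0.3363 - 0.1092i)
|001⟩: (-0.9511 + 0.309i)/(2√2) = (-0.3363 + 0.1092i)
|010⟩: (-0.9511 + 0.309i)/(2√2) = (-0.3363 + 0.1092i)
|011⟩: (0.9511 - 0.309i)/(2√2) = (0.3363 - 0.1092i)
|100⟩: (0.9511 + 0.309i)/(2√2) = (0.3363 + 0.1092i)
|101⟩: (-0.9511 - 0.309i)/(2√2) = (-0.3363 - 0.1092i)
|110⟩: (-0.9511 - 0.309i)/(2√2) = (-0.3363 - 0.1092i)
|111⟩: (0.9511 + 0.309i)/(2√2) = (0.3363 + 0.1092i)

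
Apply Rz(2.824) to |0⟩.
(0.1581 - 0.9874i)|0⟩

Rz(2.824) = [[e^(−iθ/2), 0], [0, e^(iθ/2)]] with e^(±iθ/2) = cos(θ/2) ± i·sin(θ/2); θ = 2.824, cos(θ/2) ≈ 0.15813, sin(θ/2) ≈ 0.987418.
With a = amp(|0⟩) = 1 and b = amp(|1⟩) = 0:
new amp(|0⟩) = (0.15813 - 0.987418i)·a = (0.1581 - 0.9874i)
new amp(|1⟩) = (0.15813 + 0.987418i)·b = 0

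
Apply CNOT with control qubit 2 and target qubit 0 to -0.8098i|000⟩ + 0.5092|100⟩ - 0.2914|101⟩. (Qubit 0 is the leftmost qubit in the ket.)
-0.8098i|000⟩ - 0.2914|001⟩ + 0.5092|100⟩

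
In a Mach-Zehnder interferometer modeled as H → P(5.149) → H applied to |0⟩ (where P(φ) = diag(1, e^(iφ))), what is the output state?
(0.7114 - 0.4531i)|0⟩ + (0.2886 + 0.4531i)|1⟩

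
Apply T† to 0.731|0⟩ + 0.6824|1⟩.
0.731|0⟩ + (0.4825 - 0.4825i)|1⟩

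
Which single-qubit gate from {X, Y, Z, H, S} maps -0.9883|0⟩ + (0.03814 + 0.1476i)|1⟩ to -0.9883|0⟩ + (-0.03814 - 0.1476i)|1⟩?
Z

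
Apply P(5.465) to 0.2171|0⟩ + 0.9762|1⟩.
0.2171|0⟩ + (0.6673 - 0.7125i)|1⟩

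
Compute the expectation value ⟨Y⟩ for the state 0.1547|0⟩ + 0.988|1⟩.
0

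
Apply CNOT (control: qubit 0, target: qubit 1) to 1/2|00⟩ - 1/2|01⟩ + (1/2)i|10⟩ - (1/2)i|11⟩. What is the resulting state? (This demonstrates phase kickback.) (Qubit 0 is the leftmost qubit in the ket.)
1/2|00⟩ - 1/2|01⟩ - (1/2)i|10⟩ + (1/2)i|11⟩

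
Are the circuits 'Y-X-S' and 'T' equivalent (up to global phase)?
No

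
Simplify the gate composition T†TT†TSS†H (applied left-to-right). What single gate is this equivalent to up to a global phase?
H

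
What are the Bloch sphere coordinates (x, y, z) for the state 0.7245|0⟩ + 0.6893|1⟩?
(0.9988, 0, 0.04977)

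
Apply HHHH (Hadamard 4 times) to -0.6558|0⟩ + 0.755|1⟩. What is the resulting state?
-0.6558|0⟩ + 0.755|1⟩

H² = I, so an even number of Hadamards cancels: H^4 = I and the state is unchanged.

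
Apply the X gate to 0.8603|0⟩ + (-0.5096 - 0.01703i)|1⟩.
(-0.5096 - 0.01703i)|0⟩ + 0.8603|1⟩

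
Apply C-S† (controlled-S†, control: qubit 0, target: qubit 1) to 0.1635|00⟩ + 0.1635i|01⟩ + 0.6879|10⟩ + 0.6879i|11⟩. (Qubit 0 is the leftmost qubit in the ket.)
0.1635|00⟩ + 0.1635i|01⟩ + 0.6879|10⟩ + 0.6879|11⟩

C-S† leaves the control-|0⟩ kets |00⟩, |01⟩ unchanged and applies S† to qubit 1 on the control-|1⟩ pair (|10⟩, |11⟩).
S† = [[1, 0], [0, -i]].
With a = amp(|10⟩) = 0.6879 and b = amp(|11⟩) = 0.6879i:
new amp(|10⟩) = (1)·a = 0.6879
new amp(|11⟩) = (-i)·b = 0.6879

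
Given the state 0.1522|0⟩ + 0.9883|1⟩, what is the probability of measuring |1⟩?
0.9767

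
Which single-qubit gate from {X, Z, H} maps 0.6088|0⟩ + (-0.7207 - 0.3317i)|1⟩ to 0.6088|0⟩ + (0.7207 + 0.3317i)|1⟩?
Z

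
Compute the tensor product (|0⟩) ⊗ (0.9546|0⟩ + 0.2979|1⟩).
0.9546|00⟩ + 0.2979|01⟩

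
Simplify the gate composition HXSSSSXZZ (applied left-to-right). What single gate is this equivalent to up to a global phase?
H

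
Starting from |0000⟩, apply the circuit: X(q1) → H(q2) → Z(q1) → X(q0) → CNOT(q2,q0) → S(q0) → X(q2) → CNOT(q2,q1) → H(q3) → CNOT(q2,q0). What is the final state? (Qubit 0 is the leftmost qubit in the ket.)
-(1/2)i|0010⟩ - (1/2)i|0011⟩ - 1/2|0100⟩ - 1/2|0101⟩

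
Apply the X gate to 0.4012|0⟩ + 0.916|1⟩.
0.916|0⟩ + 0.4012|1⟩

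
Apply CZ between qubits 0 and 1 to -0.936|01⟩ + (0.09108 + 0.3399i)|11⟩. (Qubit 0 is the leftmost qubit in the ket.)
-0.936|01⟩ + (-0.09108 - 0.3399i)|11⟩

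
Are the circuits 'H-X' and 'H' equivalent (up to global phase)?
No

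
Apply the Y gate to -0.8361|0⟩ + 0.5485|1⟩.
-0.5485i|0⟩ - 0.8361i|1⟩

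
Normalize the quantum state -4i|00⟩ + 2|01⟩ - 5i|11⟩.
-0.5963i|00⟩ + 0.2981|01⟩ - 0.7454i|11⟩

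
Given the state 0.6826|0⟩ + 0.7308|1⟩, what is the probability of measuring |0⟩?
0.4659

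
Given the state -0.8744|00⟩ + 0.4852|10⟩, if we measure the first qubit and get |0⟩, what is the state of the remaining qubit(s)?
-|0⟩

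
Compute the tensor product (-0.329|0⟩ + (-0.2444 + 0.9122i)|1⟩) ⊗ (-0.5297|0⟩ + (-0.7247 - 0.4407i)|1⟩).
0.1743|00⟩ + (0.2384 + 0.145i)|01⟩ + (0.1295 - 0.4832i)|10⟩ + (0.5791 - 0.5534i)|11⟩

amp(|b₁b₂…⟩) = product of the factor amplitudes for bits b₁, b₂, …; only kets whose every factor amplitude is nonzero survive.
|00⟩: (-0.329)(-0.5297) = 0.1743
|01⟩: (-0.329)(-0.7247 - 0.4407i) = (0.2384 + 0.145i)
|10⟩: (-0.2444 + 0.9122i)(-0.5297) = (0.1295 - 0.4832i)
|11⟩: (-0.2444 + 0.9122i)(-0.7247 - 0.4407i) = (0.5791 - 0.5534i)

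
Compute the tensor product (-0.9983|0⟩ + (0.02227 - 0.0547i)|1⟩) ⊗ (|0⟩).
-0.9983|00⟩ + (0.02227 - 0.0547i)|10⟩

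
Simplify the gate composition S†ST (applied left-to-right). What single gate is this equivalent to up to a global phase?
T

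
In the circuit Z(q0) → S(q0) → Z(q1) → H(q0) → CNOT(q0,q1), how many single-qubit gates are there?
4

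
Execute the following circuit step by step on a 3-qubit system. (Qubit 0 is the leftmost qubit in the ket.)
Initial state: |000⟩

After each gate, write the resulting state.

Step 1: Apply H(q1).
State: 1/√2|000⟩ + 1/√2|010⟩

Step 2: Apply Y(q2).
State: (1/√2)i|001⟩ + (1/√2)i|011⟩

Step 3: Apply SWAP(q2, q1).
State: (1/√2)i|010⟩ + (1/√2)i|011⟩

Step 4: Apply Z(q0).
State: (1/√2)i|010⟩ + (1/√2)i|011⟩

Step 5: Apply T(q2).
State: (1/√2)i|010⟩ + (-1/2 + (1/2)i)|011⟩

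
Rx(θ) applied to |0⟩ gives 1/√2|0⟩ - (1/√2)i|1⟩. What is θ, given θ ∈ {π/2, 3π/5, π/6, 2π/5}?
π/2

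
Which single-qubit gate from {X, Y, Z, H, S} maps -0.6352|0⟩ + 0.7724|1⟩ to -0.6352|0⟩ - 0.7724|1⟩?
Z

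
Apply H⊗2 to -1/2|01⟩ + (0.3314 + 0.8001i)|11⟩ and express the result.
(-0.0843 + 0.4001i)|00⟩ + (0.0843 - 0.4001i)|01⟩ + (-0.4157 - 0.4001i)|10⟩ + (0.4157 + 0.4001i)|11⟩

H⊗2 gives amp(|y⟩) = (1/2) Σ_x (−1)^(x·y) amp(|x⟩), where x·y is the number of positions in which both x and y have a 1.
|00⟩: (-1/2 + (0.3314 + 0.8001i))/2 = (-0.0843 + 0.4001i)
|01⟩: (1/2 - (0.3314 + 0.8001i))/2 = (0.0843 - 0.4001i)
|10⟩: (-1/2 - (0.3314 + 0.8001i))/2 = (-0.4157 - 0.4001i)
|11⟩: (1/2 + (0.3314 + 0.8001i))/2 = (0.4157 + 0.4001i)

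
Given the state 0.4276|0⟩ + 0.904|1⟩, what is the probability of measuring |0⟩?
0.1828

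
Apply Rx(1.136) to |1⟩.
-0.5379i|0⟩ + 0.843|1⟩

Rx(1.136) = [[cos(θ/2), −i·sin(θ/2)], [−i·sin(θ/2), cos(θ/2)]]; θ = 1.136, cos(θ/2) ≈ 0.842979, sin(θ/2) ≈ 0.537947.
With a = amp(|0⟩) = 0 and b = amp(|1⟩) = 1:
new amp(|0⟩) = (0.842979)·a + (-0.537947i)·b = -0.5379i
new amp(|1⟩) = (-0.537947i)·a + (0.842979)·b = 0.843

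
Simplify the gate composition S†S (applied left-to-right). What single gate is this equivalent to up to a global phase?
I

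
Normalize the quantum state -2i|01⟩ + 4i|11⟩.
-(1/√5)i|01⟩ + 0.8944i|11⟩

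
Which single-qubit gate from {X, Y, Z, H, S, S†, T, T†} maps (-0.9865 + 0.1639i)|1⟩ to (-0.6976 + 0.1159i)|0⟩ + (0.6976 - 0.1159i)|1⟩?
H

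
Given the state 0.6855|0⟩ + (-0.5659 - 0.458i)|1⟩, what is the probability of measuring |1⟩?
0.53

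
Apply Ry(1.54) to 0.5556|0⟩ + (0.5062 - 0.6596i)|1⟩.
(0.04649 + 0.4592i)|0⟩ + (0.7502 - 0.4735i)|1⟩

Ry(1.54) = [[cos(θ/2), −sin(θ/2)], [sin(θ/2), cos(θ/2)]]; θ = 1.54, cos(θ/2) ≈ 0.717911, sin(θ/2) ≈ 0.696135.
With a = amp(|0⟩) = 0.5556 and b = amp(|1⟩) = (0.5062 - 0.6596i):
new amp(|0⟩) = (0.717911)·a + (-0.696135)·b = (0.04649 + 0.4592i)
new amp(|1⟩) = (0.696135)·a + (0.717911)·b = (0.7502 - 0.4735i)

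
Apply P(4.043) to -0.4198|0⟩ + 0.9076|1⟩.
-0.4198|0⟩ + (-0.5632 - 0.7117i)|1⟩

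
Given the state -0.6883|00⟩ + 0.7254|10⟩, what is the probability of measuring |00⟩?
0.4738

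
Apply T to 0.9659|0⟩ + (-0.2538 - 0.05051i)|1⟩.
0.9659|0⟩ + (-0.1437 - 0.2152i)|1⟩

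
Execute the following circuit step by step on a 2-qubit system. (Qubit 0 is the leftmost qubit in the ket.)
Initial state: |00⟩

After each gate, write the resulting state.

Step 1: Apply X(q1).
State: |01⟩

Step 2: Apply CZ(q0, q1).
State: |01⟩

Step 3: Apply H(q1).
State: 1/√2|00⟩ - 1/√2|01⟩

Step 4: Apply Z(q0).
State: 1/√2|00⟩ - 1/√2|01⟩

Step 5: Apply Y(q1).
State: (1/√2)i|00⟩ + (1/√2)i|01⟩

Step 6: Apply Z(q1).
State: (1/√2)i|00⟩ - (1/√2)i|01⟩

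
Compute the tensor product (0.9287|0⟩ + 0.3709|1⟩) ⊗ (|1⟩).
0.9287|01⟩ + 0.3709|11⟩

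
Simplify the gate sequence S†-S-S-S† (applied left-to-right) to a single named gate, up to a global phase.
I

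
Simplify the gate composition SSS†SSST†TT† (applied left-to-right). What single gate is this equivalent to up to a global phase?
T†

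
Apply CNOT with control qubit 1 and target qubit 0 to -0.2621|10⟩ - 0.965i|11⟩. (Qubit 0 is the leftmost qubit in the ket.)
-0.965i|01⟩ - 0.2621|10⟩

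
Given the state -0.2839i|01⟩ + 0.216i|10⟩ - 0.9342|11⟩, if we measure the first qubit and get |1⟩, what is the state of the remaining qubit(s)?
0.2253i|0⟩ - 0.9743|1⟩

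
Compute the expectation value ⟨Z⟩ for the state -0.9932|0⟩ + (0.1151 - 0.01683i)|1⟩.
0.9729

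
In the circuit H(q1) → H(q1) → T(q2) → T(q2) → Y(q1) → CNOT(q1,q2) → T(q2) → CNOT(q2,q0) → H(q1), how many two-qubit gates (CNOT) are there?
2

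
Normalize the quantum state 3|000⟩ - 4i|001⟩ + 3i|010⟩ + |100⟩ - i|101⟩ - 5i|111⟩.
0.3841|000⟩ - 0.5121i|001⟩ + 0.3841i|010⟩ + 0.128|100⟩ - 0.128i|101⟩ - 0.6402i|111⟩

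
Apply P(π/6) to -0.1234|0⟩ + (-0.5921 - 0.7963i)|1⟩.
-0.1234|0⟩ + (-0.1146 - 0.9857i)|1⟩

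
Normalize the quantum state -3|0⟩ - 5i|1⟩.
-0.5145|0⟩ - 0.8575i|1⟩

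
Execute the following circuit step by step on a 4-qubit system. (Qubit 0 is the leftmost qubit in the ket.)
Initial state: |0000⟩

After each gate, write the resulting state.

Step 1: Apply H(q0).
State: 1/√2|0000⟩ + 1/√2|1000⟩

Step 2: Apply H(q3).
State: 1/2|0000⟩ + 1/2|0001⟩ + 1/2|1000⟩ + 1/2|1001⟩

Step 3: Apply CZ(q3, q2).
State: 1/2|0000⟩ + 1/2|0001⟩ + 1/2|1000⟩ + 1/2|1001⟩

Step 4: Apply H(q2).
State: 1/√8|0000⟩ + 1/√8|0001⟩ + 1/√8|0010⟩ + 1/√8|0011⟩ + 1/√8|1000⟩ + 1/√8|1001⟩ + 1/√8|1010⟩ + 1/√8|1011⟩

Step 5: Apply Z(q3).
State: 1/√8|0000⟩ - 1/√8|0001⟩ + 1/√8|0010⟩ - 1/√8|0011⟩ + 1/√8|1000⟩ - 1/√8|1001⟩ + 1/√8|1010⟩ - 1/√8|1011⟩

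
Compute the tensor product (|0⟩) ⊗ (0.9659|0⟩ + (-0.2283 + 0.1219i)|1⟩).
0.9659|00⟩ + (-0.2283 + 0.1219i)|01⟩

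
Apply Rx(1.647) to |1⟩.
-0.7335i|0⟩ + 0.6797|1⟩

Rx(1.647) = [[cos(θ/2), −i·sin(θ/2)], [−i·sin(θ/2), cos(θ/2)]]; θ = 1.647, cos(θ/2) ≈ 0.679658, sin(θ/2) ≈ 0.733529.
With a = amp(|0⟩) = 0 and b = amp(|1⟩) = 1:
new amp(|0⟩) = (0.679658)·a + (-0.733529i)·b = -0.7335i
new amp(|1⟩) = (-0.733529i)·a + (0.679658)·b = 0.6797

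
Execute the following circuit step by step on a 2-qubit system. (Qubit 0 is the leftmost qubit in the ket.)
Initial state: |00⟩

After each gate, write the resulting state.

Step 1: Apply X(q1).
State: |01⟩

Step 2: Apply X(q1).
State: |00⟩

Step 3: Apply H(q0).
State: 1/√2|00⟩ + 1/√2|10⟩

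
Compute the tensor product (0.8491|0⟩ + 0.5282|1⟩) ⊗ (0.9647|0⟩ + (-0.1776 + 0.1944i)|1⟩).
0.8191|00⟩ + (-0.1508 + 0.1651i)|01⟩ + 0.5096|10⟩ + (-0.09381 + 0.1027i)|11⟩

amp(|b₁b₂…⟩) = product of the factor amplitudes for bits b₁, b₂, …; only kets whose every factor amplitude is nonzero survive.
|00⟩: (0.8491)(0.9647) = 0.8191
|01⟩: (0.8491)(-0.1776 + 0.1944i) = (-0.1508 + 0.1651i)
|10⟩: (0.5282)(0.9647) = 0.5096
|11⟩: (0.5282)(-0.1776 + 0.1944i) = (-0.09381 + 0.1027i)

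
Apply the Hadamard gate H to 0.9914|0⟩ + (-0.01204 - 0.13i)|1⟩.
(0.6925 - 0.09192i)|0⟩ + (0.7095 + 0.09192i)|1⟩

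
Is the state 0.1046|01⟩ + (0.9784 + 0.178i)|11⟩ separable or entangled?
Separable

Writing the state as a|00⟩ + b|01⟩ + c|10⟩ + d|11⟩, it is a product state iff ad − bc = 0.
Here (a, b, c, d) = (0, 0.1046, 0, (0.9784 + 0.178i)): ad − bc = (0)(0.9784 + 0.178i) − (0.1046)(0) = 0, so the state is separable.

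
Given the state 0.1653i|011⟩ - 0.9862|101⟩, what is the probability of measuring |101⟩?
0.9726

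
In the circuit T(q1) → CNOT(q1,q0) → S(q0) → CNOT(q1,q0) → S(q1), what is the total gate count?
5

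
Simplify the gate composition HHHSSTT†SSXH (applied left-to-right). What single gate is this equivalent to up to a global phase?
Z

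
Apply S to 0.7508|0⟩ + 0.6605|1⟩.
0.7508|0⟩ + 0.6605i|1⟩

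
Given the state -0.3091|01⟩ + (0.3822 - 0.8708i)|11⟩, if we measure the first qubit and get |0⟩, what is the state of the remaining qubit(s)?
-|1⟩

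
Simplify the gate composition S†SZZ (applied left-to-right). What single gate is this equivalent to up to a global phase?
I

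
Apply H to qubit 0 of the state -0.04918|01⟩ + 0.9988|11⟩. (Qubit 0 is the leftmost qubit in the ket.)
0.6715|01⟩ - 0.741|11⟩

H on qubit 0 mixes each pair of kets that differ only in qubit 0: amplitudes (a, b) of (|…0…⟩, |…1…⟩) become ((a + b)/√2, (a − b)/√2). Kets absent from the input have amplitude 0.
(|01⟩, |11⟩): (a, b) = (-0.04918, 0.9988) → (0.6715, -0.741)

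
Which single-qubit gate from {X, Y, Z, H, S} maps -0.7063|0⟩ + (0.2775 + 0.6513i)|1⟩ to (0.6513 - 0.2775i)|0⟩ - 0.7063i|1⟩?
Y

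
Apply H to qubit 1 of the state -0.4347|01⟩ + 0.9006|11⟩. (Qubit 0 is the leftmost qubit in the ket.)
-0.3074|00⟩ + 0.3074|01⟩ + 0.6368|10⟩ - 0.6368|11⟩

H on qubit 1 mixes each pair of kets that differ only in qubit 1: amplitudes (a, b) of (|…0…⟩, |…1…⟩) become ((a + b)/√2, (a − b)/√2). Kets absent from the input have amplitude 0.
(|00⟩, |01⟩): (a, b) = (0, -0.4347) → (-0.3074, 0.3074)
(|10⟩, |11⟩): (a, b) = (0, 0.9006) → (0.6368, -0.6368)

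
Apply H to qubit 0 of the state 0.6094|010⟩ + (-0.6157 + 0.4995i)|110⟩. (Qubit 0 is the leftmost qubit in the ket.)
(-0.004455 + 0.3532i)|010⟩ + (0.8663 - 0.3532i)|110⟩

H on qubit 0 mixes each pair of kets that differ only in qubit 0: amplitudes (a, b) of (|…0…⟩, |…1…⟩) become ((a + b)/√2, (a − b)/√2). Kets absent from the input have amplitude 0.
(|010⟩, |110⟩): (a, b) = (0.6094, (-0.6157 + 0.4995i)) → ((-0.004455 + 0.3532i), (0.8663 - 0.3532i))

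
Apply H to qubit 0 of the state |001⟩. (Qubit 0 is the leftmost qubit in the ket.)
1/√2|001⟩ + 1/√2|101⟩

H on qubit 0 mixes each pair of kets that differ only in qubit 0: amplitudes (a, b) of (|…0…⟩, |…1…⟩) become ((a + b)/√2, (a − b)/√2). Kets absent from the input have amplitude 0.
(|001⟩, |101⟩): (a, b) = (1, 0) → (1/√2, 1/√2)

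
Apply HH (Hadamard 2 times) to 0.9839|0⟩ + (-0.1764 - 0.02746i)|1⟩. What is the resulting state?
0.9839|0⟩ + (-0.1764 - 0.02746i)|1⟩

H² = I, so an even number of Hadamards cancels: H^2 = I and the state is unchanged.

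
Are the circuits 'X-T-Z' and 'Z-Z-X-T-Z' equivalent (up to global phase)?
Yes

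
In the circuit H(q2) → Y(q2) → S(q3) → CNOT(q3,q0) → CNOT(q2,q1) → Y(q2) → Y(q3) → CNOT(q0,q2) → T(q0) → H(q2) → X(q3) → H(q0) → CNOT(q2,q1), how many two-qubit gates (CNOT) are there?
4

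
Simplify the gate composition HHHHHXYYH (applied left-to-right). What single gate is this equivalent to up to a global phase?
Z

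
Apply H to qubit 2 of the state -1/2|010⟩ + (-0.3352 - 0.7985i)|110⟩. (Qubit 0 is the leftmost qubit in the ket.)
-1/√8|010⟩ - 1/√8|011⟩ + (-0.237 - 0.5646i)|110⟩ + (-0.237 - 0.5646i)|111⟩

H on qubit 2 mixes each pair of kets that differ only in qubit 2: amplitudes (a, b) of (|…0…⟩, |…1…⟩) become ((a + b)/√2, (a − b)/√2). Kets absent from the input have amplitude 0.
(|010⟩, |011⟩): (a, b) = (-1/2, 0) → (-1/√8, -1/√8)
(|110⟩, |111⟩): (a, b) = ((-0.3352 - 0.7985i), 0) → ((-0.237 - 0.5646i), (-0.237 - 0.5646i))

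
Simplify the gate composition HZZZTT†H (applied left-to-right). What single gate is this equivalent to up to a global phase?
X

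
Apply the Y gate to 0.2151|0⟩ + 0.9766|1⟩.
-0.9766i|0⟩ + 0.2151i|1⟩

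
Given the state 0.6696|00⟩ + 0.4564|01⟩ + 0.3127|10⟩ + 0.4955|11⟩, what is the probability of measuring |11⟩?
0.2455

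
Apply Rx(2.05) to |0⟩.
0.5191|0⟩ - 0.8547i|1⟩

Rx(2.05) = [[cos(θ/2), −i·sin(θ/2)], [−i·sin(θ/2), cos(θ/2)]]; θ = 2.05, cos(θ/2) ≈ 0.519099, sin(θ/2) ≈ 0.854714.
With a = amp(|0⟩) = 1 and b = amp(|1⟩) = 0:
new amp(|0⟩) = (0.519099)·a + (-0.854714i)·b = 0.5191
new amp(|1⟩) = (-0.854714i)·a + (0.519099)·b = -0.8547i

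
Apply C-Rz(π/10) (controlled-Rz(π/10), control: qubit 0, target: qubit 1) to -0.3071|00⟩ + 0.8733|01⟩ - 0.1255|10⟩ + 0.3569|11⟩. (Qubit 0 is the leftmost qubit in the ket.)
-0.3071|00⟩ + 0.8733|01⟩ + (-0.124 + 0.01963i)|10⟩ + (0.3525 + 0.05583i)|11⟩

C-Rz(π/10) leaves the control-|0⟩ kets |00⟩, |01⟩ unchanged and applies Rz(π/10) to qubit 1 on the control-|1⟩ pair (|10⟩, |11⟩).
Rz(π/10) = [[e^(−iθ/2), 0], [0, e^(iθ/2)]] with e^(±iθ/2) = cos(θ/2) ± i·sin(θ/2); θ = π/10, cos(θ/2) ≈ 0.987688, sin(θ/2) ≈ 0.156434.
With a = amp(|10⟩) = -0.1255 and b = amp(|11⟩) = 0.3569:
new amp(|10⟩) = (0.987688 - 0.156434i)·a = (-0.124 + 0.01963i)
new amp(|11⟩) = (0.987688 + 0.156434i)·b = (0.3525 + 0.05583i)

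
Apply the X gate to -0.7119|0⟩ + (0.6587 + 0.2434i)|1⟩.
(0.6587 + 0.2434i)|0⟩ - 0.7119|1⟩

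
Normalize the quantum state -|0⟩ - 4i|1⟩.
-0.2425|0⟩ - 0.9701i|1⟩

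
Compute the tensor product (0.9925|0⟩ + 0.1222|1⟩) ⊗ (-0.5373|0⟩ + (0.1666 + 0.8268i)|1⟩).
-0.5333|00⟩ + (0.1654 + 0.8206i)|01⟩ - 0.06566|10⟩ + (0.02036 + 0.101i)|11⟩

amp(|b₁b₂…⟩) = product of the factor amplitudes for bits b₁, b₂, …; only kets whose every factor amplitude is nonzero survive.
|00⟩: (0.9925)(-0.5373) = -0.5333
|01⟩: (0.9925)(0.1666 + 0.8268i) = (0.1654 + 0.8206i)
|10⟩: (0.1222)(-0.5373) = -0.06566
|11⟩: (0.1222)(0.1666 + 0.8268i) = (0.02036 + 0.101i)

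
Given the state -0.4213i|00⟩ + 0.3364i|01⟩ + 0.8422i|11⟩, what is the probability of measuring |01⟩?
0.1132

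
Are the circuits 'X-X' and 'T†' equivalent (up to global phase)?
No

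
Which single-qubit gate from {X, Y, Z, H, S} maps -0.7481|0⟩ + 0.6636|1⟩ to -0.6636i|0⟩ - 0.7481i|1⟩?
Y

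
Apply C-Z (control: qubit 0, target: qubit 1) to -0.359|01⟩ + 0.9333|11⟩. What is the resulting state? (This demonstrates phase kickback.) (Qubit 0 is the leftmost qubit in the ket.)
-0.359|01⟩ - 0.9333|11⟩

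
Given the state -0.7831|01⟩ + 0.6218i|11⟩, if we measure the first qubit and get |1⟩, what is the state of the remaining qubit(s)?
i|1⟩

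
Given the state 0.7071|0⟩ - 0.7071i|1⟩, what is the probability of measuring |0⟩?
0.5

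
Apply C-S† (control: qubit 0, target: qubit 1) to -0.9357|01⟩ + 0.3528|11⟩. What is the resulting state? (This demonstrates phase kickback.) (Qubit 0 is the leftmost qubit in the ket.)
-0.9357|01⟩ - 0.3528i|11⟩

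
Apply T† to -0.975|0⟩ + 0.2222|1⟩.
-0.975|0⟩ + (0.1571 - 0.1571i)|1⟩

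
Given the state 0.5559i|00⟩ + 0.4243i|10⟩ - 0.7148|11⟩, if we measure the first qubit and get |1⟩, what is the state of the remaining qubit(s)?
0.5104i|0⟩ - 0.8599|1⟩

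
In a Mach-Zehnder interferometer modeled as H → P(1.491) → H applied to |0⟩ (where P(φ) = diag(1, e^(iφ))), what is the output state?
(0.5399 + 0.4984i)|0⟩ + (0.4601 - 0.4984i)|1⟩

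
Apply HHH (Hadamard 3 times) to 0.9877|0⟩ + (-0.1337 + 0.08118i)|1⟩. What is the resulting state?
(0.6039 + 0.0574i)|0⟩ + (0.7929 - 0.0574i)|1⟩

H² = I, so H^3 = H: a single Hadamard. With (a, b) = (0.9877, (-0.1337 + 0.08118i)), H gives ((a + b)/√2, (a − b)/√2) = ((0.6039 + 0.0574i), (0.7929 - 0.0574i)).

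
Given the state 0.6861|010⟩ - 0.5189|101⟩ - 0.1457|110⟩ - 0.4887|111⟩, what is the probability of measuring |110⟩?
0.02123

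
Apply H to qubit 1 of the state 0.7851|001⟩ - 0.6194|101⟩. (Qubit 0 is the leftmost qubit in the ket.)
0.5551|001⟩ + 0.5551|011⟩ - 0.438|101⟩ - 0.438|111⟩

H on qubit 1 mixes each pair of kets that differ only in qubit 1: amplitudes (a, b) of (|…0…⟩, |…1…⟩) become ((a + b)/√2, (a − b)/√2). Kets absent from the input have amplitude 0.
(|001⟩, |011⟩): (a, b) = (0.7851, 0) → (0.5551, 0.5551)
(|101⟩, |111⟩): (a, b) = (-0.6194, 0) → (-0.438, -0.438)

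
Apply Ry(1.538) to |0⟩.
0.7186|0⟩ + 0.6954|1⟩

Ry(1.538) = [[cos(θ/2), −sin(θ/2)], [sin(θ/2), cos(θ/2)]]; θ = 1.538, cos(θ/2) ≈ 0.718606, sin(θ/2) ≈ 0.695417.
With a = amp(|0⟩) = 1 and b = amp(|1⟩) = 0:
new amp(|0⟩) = (0.718606)·a + (-0.695417)·b = 0.7186
new amp(|1⟩) = (0.695417)·a + (0.718606)·b = 0.6954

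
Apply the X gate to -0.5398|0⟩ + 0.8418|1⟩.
0.8418|0⟩ - 0.5398|1⟩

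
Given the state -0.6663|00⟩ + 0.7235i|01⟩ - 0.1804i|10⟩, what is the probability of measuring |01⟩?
0.5235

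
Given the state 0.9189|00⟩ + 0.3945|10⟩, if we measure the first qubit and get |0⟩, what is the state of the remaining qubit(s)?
|0⟩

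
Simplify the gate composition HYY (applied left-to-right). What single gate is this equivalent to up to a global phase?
H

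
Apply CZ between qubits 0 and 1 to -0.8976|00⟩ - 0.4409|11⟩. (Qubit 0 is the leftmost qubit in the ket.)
-0.8976|00⟩ + 0.4409|11⟩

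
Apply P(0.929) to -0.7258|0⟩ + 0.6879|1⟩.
-0.7258|0⟩ + (0.4118 + 0.551i)|1⟩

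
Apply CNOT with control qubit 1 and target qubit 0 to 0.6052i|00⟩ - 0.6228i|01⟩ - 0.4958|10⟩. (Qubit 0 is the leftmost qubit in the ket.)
0.6052i|00⟩ - 0.4958|10⟩ - 0.6228i|11⟩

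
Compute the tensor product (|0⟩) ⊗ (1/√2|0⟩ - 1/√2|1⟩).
1/√2|00⟩ - 1/√2|01⟩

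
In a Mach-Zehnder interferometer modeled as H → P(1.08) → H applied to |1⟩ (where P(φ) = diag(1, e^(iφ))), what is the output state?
(0.2643 - 0.441i)|0⟩ + (0.7357 + 0.441i)|1⟩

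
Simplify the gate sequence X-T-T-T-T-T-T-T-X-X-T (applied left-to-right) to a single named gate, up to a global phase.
X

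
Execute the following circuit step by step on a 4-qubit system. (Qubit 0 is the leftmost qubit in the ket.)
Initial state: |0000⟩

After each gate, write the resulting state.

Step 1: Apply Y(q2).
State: i|0010⟩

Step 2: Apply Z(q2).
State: -i|0010⟩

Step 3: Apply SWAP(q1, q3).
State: -i|0010⟩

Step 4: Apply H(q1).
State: -(1/√2)i|0010⟩ - (1/√2)i|0110⟩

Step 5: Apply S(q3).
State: -(1/√2)i|0010⟩ - (1/√2)i|0110⟩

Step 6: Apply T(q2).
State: (1/2 - (1/2)i)|0010⟩ + (1/2 - (1/2)i)|0110⟩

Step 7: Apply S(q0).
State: (1/2 - (1/2)i)|0010⟩ + (1/2 - (1/2)i)|0110⟩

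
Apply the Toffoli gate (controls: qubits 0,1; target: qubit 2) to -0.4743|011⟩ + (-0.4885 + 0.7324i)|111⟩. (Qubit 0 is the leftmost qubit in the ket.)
-0.4743|011⟩ + (-0.4885 + 0.7324i)|110⟩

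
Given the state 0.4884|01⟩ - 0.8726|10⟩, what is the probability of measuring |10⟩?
0.7614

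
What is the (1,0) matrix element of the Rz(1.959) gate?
0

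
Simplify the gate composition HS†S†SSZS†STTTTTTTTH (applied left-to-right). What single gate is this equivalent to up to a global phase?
X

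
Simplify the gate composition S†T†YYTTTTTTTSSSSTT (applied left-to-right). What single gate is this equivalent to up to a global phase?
S†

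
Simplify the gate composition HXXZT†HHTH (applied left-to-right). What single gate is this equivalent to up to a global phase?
X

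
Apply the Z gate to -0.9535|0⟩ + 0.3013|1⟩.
-0.9535|0⟩ - 0.3013|1⟩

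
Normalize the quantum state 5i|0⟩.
i|0⟩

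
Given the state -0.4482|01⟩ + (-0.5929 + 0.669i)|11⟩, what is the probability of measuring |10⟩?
0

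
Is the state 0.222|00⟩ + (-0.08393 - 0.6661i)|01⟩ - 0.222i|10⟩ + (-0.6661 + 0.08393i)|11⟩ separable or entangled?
Separable

Writing the state as a|00⟩ + b|01⟩ + c|10⟩ + d|11⟩, it is a product state iff ad − bc = 0.
Here (a, b, c, d) = (0.222, (-0.08393 - 0.6661i), -0.222i, (-0.6661 + 0.08393i)): ad − bc = (0.222)(-0.6661 + 0.08393i) − (-0.08393 - 0.6661i)(-0.222i) = 0, so the state is separable.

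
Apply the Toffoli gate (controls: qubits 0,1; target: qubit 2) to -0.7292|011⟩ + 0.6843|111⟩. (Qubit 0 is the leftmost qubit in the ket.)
-0.7292|011⟩ + 0.6843|110⟩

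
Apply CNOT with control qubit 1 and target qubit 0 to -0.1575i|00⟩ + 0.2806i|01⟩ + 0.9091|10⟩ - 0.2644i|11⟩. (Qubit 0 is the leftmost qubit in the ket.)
-0.1575i|00⟩ - 0.2644i|01⟩ + 0.9091|10⟩ + 0.2806i|11⟩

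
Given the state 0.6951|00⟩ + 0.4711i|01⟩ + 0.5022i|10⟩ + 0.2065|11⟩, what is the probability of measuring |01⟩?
0.2219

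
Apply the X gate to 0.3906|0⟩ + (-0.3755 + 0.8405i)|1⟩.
(-0.3755 + 0.8405i)|0⟩ + 0.3906|1⟩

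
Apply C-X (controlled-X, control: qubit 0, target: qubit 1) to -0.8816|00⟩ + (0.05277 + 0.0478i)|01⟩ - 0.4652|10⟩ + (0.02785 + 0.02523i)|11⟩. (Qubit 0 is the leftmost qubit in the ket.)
-0.8816|00⟩ + (0.05277 + 0.0478i)|01⟩ + (0.02785 + 0.02523i)|10⟩ - 0.4652|11⟩

C-X leaves the control-|0⟩ kets |00⟩, |01⟩ unchanged and applies X to qubit 1 on the control-|1⟩ pair (|10⟩, |11⟩).
X = [[0, 1], [1, 0]].
With a = amp(|10⟩) = -0.4652 and b = amp(|11⟩) = (0.02785 + 0.02523i):
new amp(|10⟩) = (1)·b = (0.02785 + 0.02523i)
new amp(|11⟩) = (1)·a = -0.4652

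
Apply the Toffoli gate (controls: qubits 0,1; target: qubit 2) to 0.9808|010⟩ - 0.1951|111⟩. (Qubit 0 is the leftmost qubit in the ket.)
0.9808|010⟩ - 0.1951|110⟩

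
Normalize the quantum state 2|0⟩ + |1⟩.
0.8944|0⟩ + 1/√5|1⟩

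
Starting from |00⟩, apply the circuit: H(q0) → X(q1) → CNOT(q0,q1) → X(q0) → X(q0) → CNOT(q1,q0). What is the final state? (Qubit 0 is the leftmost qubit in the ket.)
1/√2|10⟩ + 1/√2|11⟩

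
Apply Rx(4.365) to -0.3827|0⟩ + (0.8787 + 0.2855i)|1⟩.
(0.4535 - 0.7194i)|0⟩ + (-0.5046 + 0.1494i)|1⟩

Rx(4.365) = [[cos(θ/2), −i·sin(θ/2)], [−i·sin(θ/2), cos(θ/2)]]; θ = 4.365, cos(θ/2) ≈ -0.574263, sin(θ/2) ≈ 0.818671.
With a = amp(|0⟩) = -0.3827 and b = amp(|1⟩) = (0.8787 + 0.2855i):
new amp(|0⟩) = (-0.574263)·a + (-0.818671i)·b = (0.4535 - 0.7194i)
new amp(|1⟩) = (-0.818671i)·a + (-0.574263)·b = (-0.5046 + 0.1494i)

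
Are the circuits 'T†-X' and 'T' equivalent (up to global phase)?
No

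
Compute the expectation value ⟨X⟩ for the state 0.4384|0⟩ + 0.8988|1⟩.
0.7881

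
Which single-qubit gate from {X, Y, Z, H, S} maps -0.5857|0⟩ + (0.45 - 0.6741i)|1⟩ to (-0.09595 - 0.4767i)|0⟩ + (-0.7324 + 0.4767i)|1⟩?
H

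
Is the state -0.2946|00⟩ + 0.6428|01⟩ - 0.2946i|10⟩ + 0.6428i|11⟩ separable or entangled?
Separable

Writing the state as a|00⟩ + b|01⟩ + c|10⟩ + d|11⟩, it is a product state iff ad − bc = 0.
Here (a, b, c, d) = (-0.2946, 0.6428, -0.2946i, 0.6428i): ad − bc = (-0.2946)(0.6428i) − (0.6428)(-0.2946i) = 0, so the state is separable.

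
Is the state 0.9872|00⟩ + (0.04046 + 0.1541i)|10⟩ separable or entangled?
Separable

Writing the state as a|00⟩ + b|01⟩ + c|10⟩ + d|11⟩, it is a product state iff ad − bc = 0.
Here (a, b, c, d) = (0.9872, 0, (0.04046 + 0.1541i), 0): ad − bc = (0.9872)(0) − (0)(0.04046 + 0.1541i) = 0, so the state is separable.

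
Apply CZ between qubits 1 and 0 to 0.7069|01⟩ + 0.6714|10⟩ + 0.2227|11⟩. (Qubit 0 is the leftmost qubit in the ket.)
0.7069|01⟩ + 0.6714|10⟩ - 0.2227|11⟩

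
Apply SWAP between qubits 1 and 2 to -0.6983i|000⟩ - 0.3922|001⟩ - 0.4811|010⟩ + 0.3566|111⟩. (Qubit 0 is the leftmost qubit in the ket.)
-0.6983i|000⟩ - 0.4811|001⟩ - 0.3922|010⟩ + 0.3566|111⟩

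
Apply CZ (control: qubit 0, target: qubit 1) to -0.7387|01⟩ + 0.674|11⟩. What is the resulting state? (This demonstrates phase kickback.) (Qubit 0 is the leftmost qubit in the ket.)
-0.7387|01⟩ - 0.674|11⟩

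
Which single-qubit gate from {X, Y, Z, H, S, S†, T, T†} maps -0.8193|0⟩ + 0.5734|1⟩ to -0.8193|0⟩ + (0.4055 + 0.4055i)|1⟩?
T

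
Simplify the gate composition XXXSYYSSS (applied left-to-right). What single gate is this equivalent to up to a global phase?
X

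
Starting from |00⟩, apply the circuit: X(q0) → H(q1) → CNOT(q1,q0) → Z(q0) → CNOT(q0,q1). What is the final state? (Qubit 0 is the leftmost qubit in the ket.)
1/√2|01⟩ - 1/√2|11⟩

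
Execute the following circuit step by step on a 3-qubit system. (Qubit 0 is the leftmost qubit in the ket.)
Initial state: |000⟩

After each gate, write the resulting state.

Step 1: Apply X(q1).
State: |010⟩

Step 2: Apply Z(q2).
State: |010⟩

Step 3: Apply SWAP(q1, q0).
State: |100⟩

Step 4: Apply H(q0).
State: 1/√2|000⟩ - 1/√2|100⟩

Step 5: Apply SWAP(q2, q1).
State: 1/√2|000⟩ - 1/√2|100⟩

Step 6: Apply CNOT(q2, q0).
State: 1/√2|000⟩ - 1/√2|100⟩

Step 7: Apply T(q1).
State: 1/√2|000⟩ - 1/√2|100⟩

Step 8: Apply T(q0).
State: 1/√2|000⟩ + (-1/2 - (1/2)i)|100⟩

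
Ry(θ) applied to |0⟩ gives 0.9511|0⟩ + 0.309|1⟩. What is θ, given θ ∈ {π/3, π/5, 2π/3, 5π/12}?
π/5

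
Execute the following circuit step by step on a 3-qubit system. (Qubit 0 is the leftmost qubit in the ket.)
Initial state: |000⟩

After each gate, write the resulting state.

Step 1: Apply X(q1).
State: |010⟩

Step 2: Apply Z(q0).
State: |010⟩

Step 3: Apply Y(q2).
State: i|011⟩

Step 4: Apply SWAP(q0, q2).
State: i|110⟩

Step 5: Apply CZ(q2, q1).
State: i|110⟩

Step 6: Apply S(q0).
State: -|110⟩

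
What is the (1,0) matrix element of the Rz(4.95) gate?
0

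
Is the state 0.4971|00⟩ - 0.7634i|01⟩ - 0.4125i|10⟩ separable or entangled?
Entangled

Writing the state as a|00⟩ + b|01⟩ + c|10⟩ + d|11⟩, it is a product state iff ad − bc = 0.
Here (a, b, c, d) = (0.4971, -0.7634i, -0.4125i, 0): ad − bc = (0.4971)(0) − (-0.7634i)(-0.4125i) = 0.3149 ≠ 0, so the state is entangled.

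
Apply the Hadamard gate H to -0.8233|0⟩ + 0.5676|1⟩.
-0.1808|0⟩ - 0.9835|1⟩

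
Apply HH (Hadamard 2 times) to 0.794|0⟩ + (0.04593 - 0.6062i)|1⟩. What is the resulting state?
0.794|0⟩ + (0.04593 - 0.6062i)|1⟩

H² = I, so an even number of Hadamards cancels: H^2 = I and the state is unchanged.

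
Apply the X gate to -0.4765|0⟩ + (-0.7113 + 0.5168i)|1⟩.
(-0.7113 + 0.5168i)|0⟩ - 0.4765|1⟩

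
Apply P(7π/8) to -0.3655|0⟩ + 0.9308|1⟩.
-0.3655|0⟩ + (-0.8599 + 0.3562i)|1⟩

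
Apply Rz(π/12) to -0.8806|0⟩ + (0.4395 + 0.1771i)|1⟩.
(-0.8731 + 0.1149i)|0⟩ + (0.4126 + 0.233i)|1⟩

Rz(π/12) = [[e^(−iθ/2), 0], [0, e^(iθ/2)]] with e^(±iθ/2) = cos(θ/2) ± i·sin(θ/2); θ = π/12, cos(θ/2) ≈ 0.991445, sin(θ/2) ≈ 0.130526.
With a = amp(|0⟩) = -0.8806 and b = amp(|1⟩) = (0.4395 + 0.1771i):
new amp(|0⟩) = (0.991445 - 0.130526i)·a = (-0.8731 + 0.1149i)
new amp(|1⟩) = (0.991445 + 0.130526i)·b = (0.4126 + 0.233i)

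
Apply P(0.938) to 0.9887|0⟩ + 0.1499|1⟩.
0.9887|0⟩ + (0.08865 + 0.1209i)|1⟩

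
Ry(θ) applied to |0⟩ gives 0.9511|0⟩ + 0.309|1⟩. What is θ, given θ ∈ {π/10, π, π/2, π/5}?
π/5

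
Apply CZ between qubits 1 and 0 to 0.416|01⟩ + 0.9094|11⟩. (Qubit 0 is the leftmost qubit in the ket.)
0.416|01⟩ - 0.9094|11⟩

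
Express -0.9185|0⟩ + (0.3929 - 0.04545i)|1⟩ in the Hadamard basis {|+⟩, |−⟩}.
(-0.3717 - 0.03214i)|+⟩ + (-0.9273 + 0.03214i)|−⟩

With |ψ⟩ = α|0⟩ + β|1⟩, the Hadamard-basis coefficients are ⟨+|ψ⟩ = (α + β)/√2 and ⟨−|ψ⟩ = (α − β)/√2.
Here α = -0.9185, β = (0.3929 - 0.04545i): (α + β)/√2 = (-0.3717 - 0.03214i), (α − β)/√2 = (-0.9273 + 0.03214i).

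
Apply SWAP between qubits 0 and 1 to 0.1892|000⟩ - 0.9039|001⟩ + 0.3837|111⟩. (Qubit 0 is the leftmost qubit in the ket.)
0.1892|000⟩ - 0.9039|001⟩ + 0.3837|111⟩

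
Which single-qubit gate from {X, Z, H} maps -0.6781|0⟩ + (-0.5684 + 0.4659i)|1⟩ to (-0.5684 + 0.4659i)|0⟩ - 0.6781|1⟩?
X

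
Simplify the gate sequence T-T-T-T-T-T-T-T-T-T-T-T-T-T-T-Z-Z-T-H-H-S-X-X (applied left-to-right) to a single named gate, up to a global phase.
S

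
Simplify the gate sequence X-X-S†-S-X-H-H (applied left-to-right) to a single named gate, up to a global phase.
X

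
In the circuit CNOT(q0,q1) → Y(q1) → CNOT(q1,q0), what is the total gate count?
3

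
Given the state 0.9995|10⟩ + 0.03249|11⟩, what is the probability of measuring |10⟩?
0.999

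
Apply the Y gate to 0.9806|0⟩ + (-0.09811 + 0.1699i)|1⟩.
(0.1699 + 0.09811i)|0⟩ + 0.9806i|1⟩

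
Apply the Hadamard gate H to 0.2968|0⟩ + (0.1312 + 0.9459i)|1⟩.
(0.3026 + 0.6689i)|0⟩ + (0.1171 - 0.6689i)|1⟩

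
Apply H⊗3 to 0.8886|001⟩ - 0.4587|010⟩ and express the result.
0.152|000⟩ - 0.4763|001⟩ + 0.4763|010⟩ - 0.152|011⟩ + 0.152|100⟩ - 0.4763|101⟩ + 0.4763|110⟩ - 0.152|111⟩

H⊗3 gives amp(|y⟩) = (1/2√2) Σ_x (−1)^(x·y) amp(|x⟩), where x·y is the number of positions in which both x and y have a 1.
|000⟩: (0.8886 - 0.4587)/(2√2) = 0.152
|001⟩: (-0.8886 - 0.4587)/(2√2) = -0.4763
|010⟩: (0.8886 + 0.4587)/(2√2) = 0.4763
|011⟩: (-0.8886 + 0.4587)/(2√2) = -0.152
|100⟩: (0.8886 - 0.4587)/(2√2) = 0.152
|101⟩: (-0.8886 - 0.4587)/(2√2) = -0.4763
|110⟩: (0.8886 + 0.4587)/(2√2) = 0.4763
|111⟩: (-0.8886 + 0.4587)/(2√2) = -0.152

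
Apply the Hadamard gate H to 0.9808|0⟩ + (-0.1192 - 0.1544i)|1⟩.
(0.6092 - 0.1092i)|0⟩ + (0.7778 + 0.1092i)|1⟩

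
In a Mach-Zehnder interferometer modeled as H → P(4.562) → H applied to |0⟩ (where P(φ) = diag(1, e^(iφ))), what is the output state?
(0.4251 - 0.4944i)|0⟩ + (0.5749 + 0.4944i)|1⟩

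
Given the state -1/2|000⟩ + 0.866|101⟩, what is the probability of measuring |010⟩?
0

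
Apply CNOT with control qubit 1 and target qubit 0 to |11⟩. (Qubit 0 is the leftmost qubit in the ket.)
|01⟩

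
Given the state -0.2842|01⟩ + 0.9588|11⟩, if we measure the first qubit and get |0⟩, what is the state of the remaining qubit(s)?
-|1⟩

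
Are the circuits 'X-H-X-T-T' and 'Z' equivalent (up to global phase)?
No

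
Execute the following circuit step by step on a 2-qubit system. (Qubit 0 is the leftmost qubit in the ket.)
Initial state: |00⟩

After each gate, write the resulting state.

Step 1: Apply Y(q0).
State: i|10⟩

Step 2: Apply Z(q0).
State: -i|10⟩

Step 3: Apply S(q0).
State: |10⟩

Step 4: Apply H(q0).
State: 1/√2|00⟩ - 1/√2|10⟩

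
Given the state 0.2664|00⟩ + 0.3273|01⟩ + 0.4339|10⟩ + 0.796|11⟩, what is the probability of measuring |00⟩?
0.07097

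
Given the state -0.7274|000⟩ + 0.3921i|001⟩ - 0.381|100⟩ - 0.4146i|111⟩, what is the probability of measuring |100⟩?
0.1452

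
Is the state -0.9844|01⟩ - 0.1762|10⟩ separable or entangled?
Entangled

Writing the state as a|00⟩ + b|01⟩ + c|10⟩ + d|11⟩, it is a product state iff ad − bc = 0.
Here (a, b, c, d) = (0, -0.9844, -0.1762, 0): ad − bc = (0)(0) − (-0.9844)(-0.1762) = -0.1735 ≠ 0, so the state is entangled.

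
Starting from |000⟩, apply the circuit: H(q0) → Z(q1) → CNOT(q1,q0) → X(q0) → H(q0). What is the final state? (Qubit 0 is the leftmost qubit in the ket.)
|000⟩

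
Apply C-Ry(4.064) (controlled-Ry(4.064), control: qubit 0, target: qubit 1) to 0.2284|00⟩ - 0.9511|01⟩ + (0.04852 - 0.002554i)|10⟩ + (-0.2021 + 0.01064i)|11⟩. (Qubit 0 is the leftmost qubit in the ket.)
0.2284|00⟩ - 0.9511|01⟩ + (0.1594 - 0.008392i)|10⟩ + (0.1334 - 0.007022i)|11⟩

C-Ry(4.064) leaves the control-|0⟩ kets |00⟩, |01⟩ unchanged and applies Ry(4.064) to qubit 1 on the control-|1⟩ pair (|10⟩, |11⟩).
Ry(4.064) = [[cos(θ/2), −sin(θ/2)], [sin(θ/2), cos(θ/2)]]; θ = 4.064, cos(θ/2) ≈ -0.445026, sin(θ/2) ≈ 0.895517.
With a = amp(|10⟩) = (0.04852 - 0.002554i) and b = amp(|11⟩) = (-0.2021 + 0.01064i):
new amp(|10⟩) = (-0.445026)·a + (-0.895517)·b = (0.1594 - 0.008392i)
new amp(|11⟩) = (0.895517)·a + (-0.445026)·b = (0.1334 - 0.007022i)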